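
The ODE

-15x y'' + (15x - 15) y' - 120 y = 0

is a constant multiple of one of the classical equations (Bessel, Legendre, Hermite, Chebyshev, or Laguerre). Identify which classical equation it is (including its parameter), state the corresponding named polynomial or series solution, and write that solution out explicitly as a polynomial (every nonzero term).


All three coefficients share the factor -15; dividing through by -15 gives  x y'' + (1 - x) y' + 8 y = 0.
This matches the Laguerre equation x y'' + (1 - x) y' + n y = 0 with n = 8; the polynomial solution is L_8(x).
With y = sum_k a_k x^k, matching x^k gives (k+1)k a_{k+1} + (k+1) a_{k+1} - k a_k + n a_k = 0, i.e. (k+1)^2 a_{k+1} = (k - n) a_k = (k - 8) a_k. The right side vanishes at k = 8, so the series terminates at degree 8.
Standard normalization L_n(0) = 1 gives a_0 = 1. Work upward with a_{k+1} = (k - 8) a_k / (k+1)^2:
  a_1 = (0 - 8)(1) / 1^2 = -8/1 = -8
  a_2 = (1 - 8)(-8) / 2^2 = 56/4 = 14
  a_3 = (2 - 8)(14) / 3^2 = -84/9 = -28/3
  a_4 = (3 - 8)(-28/3) / 4^2 = (140/3)/16 = 35/12
  a_5 = (4 - 8)(35/12) / 5^2 = (-35/3)/25 = -7/15
  a_6 = (5 - 8)(-7/15) / 6^2 = (7/5)/36 = 7/180
  a_7 = (6 - 8)(7/180) / 7^2 = (-7/90)/49 = -1/630
  a_8 = (7 - 8)(-1/630) / 8^2 = (1/630)/64 = 1/40320
Hence L_8(x) = x^8/40320 - x^7/630 + 7 x^6/180 - 7 x^5/15 + 35 x^4/12 - 28 x^3/3 + 14 x^2 - 8 x + 1.

L_8(x); series = x^8/40320 - x^7/630 + 7 x^6/180 - 7 x^5/15 + 35 x^4/12 - 28 x^3/3 + 14 x^2 - 8 x + 1


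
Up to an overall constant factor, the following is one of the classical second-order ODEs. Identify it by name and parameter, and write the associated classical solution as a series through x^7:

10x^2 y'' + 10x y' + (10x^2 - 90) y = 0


All three coefficients share the factor 10; dividing through by 10 gives  x^2 y'' + x y' + (x^2 - 9) y = 0.
This matches the Bessel equation x^2 y'' + x y' + (x^2 - nu^2) y = 0 with nu^2 = 9, so nu = 3; the solution bounded at x = 0 is J_3(x).
Frobenius at x = 0: indicial roots ±nu; for r = nu the recurrence k(k + 2nu) c_k = -c_{k-2} gives the standard series J_nu(x) = sum_{k>=0} (-1)^k / (k! (k+nu)!) (x/2)^(2k+nu). Evaluate the first 3 terms:
  k = 0: (-1)^0 / (0! * 3! * 2^3) x^3 = 1/(1*6*8) x^3 = (1/48) x^3
  k = 1: (-1)^1 / (1! * 4! * 2^5) x^5 = -1/(1*24*32) x^5 = (-1/768) x^5
  k = 2: (-1)^2 / (2! * 5! * 2^7) x^7 = 1/(2*120*128) x^7 = (1/30720) x^7
Hence J_3(x) = x^7/30720 - x^5/768 + x^3/48 + ....

J_3(x); series = x^7/30720 - x^5/768 + x^3/48


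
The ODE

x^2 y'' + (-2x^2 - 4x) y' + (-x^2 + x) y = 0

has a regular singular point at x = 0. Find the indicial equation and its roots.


Divide by x^2 to reach normal form y'' + P_1(x) y' + P_2(x) y = 0 with P_1(x) = -2 - 4/x and P_2(x) = -1 + 1/x.
x = 0 is a singular point because the y'-coefficient -2 - 4/x has a pole at x = 0 and the y-coefficient -1 + 1/x has a pole at x = 0.
It is a regular singular point because x P_1(x) = p(x) = -2x - 4 and x^2 P_2(x) = q(x) = -x^2 + x are polynomials, hence analytic at x = 0.
p(0) = -4,  q(0) = 0.
Indicial equation: r(r-1) + p(0) r + q(0) = 0, i.e. r^2 + (p(0) - 1) r + q(0) = 0, i.e. r^2 - 5 r = 0.
Discriminant: (-5)^2 - 4(0) = 25, so r = (5 ± 5)/2.
Solving: r_1 = 5, r_2 = 0.

indicial: r^2 - 5 r = 0; roots r_1 = 5, r_2 = 0


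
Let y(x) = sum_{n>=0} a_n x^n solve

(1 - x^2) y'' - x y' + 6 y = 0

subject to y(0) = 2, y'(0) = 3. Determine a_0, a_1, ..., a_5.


Ansatz: y(x) = sum_{n>=0} a_n x^n, so y'(x) = sum_{n>=1} n a_n x^(n-1) and y''(x) = sum_{n>=2} n(n-1) a_n x^(n-2).
Substitute into P(x) y'' + Q(x) y' + R(x) y = 0 with P(x) = 1 - x^2, Q(x) = -x, R(x) = 6, and match powers of x.
Initial conditions: a_0 = 2, a_1 = 3.
Setting the coefficient of each power of x to zero and solving order by order (substituting the coefficients already found):
  x^0: 2 a_2 + 6 a_0 = 0  ->  2 a_2 = -6 a_0 = -12  ->  a_2 = -6
  x^1: 6 a_3 + 5 a_1 = 0  ->  6 a_3 = -5 a_1 = -15  ->  a_3 = -5/2
  x^2: 12 a_4 + 2 a_2 = 0  ->  12 a_4 = -2 a_2 = 12  ->  a_4 = 1
  x^3: 20 a_5 - 3 a_3 = 0  ->  20 a_5 = 3 a_3 = -15/2  ->  a_5 = -3/8
Truncated series: y(x) = 2 + 3 x - 6 x^2 - (5/2) x^3 + x^4 - (3/8) x^5 + O(x^6).

a_0 = 2; a_1 = 3; a_2 = -6; a_3 = -5/2; a_4 = 1; a_5 = -3/8


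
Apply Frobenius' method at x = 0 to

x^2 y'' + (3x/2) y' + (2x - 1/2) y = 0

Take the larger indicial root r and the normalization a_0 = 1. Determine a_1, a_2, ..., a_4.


Write in Frobenius form y'' + (p(x)/x) y' + (q(x)/x^2) y = 0:
  p(x) = 3/2,  q(x) = 2x - 1/2.
Indicial equation: r(r-1) + (3/2) r + (-1/2) = 0 -> roots r_1 = 1/2, r_2 = -1.
Take r = r_1 = 1/2. Let y(x) = x^r sum_{n>=0} a_n x^n with a_0 = 1.
Substitute y = x^r sum a_n x^n and match x^{r+n}. The recurrence is
  D(n) a_n + 2 a_{n-1} = 0,  where D(n) = (r+n)(r+n-1) + (3/2)(r+n) + (-1/2).
  a_n = -2 / D(n) * a_{n-1}.
Since the indicial polynomial factors as (r - r_1)(r - r_2), D(n) = (r_1 + n - r_1)(r_1 + n - r_2) = n(n + 3/2).
Evaluating step by step (a_0 = 1):
  n = 1: D(1) = 1(1 + 3/2) = 5/2; numerator = -2(1) = -2; a_1 = (-2)/(5/2) = -4/5
  n = 2: D(2) = 2(2 + 3/2) = 7; numerator = -2(-4/5) = 8/5; a_2 = (8/5)/(7) = 8/35
  n = 3: D(3) = 3(3 + 3/2) = 27/2; numerator = -2(8/35) = -16/35; a_3 = (-16/35)/(27/2) = -32/945
  n = 4: D(4) = 4(4 + 3/2) = 22; numerator = -2(-32/945) = 64/945; a_4 = (64/945)/(22) = 32/10395

r = 1/2; a_0 = 1; a_1 = -4/5; a_2 = 8/35; a_3 = -32/945; a_4 = 32/10395


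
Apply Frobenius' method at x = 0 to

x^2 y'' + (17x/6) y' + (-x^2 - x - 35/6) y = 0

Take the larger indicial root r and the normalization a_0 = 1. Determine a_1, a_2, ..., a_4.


Write in Frobenius form y'' + (p(x)/x) y' + (q(x)/x^2) y = 0:
  p(x) = 17/6,  q(x) = -x^2 - x - 35/6.
Indicial equation: r(r-1) + (17/6) r + (-35/6) = 0 -> roots r_1 = 5/3, r_2 = -7/2.
Take r = r_1 = 5/3. Let y(x) = x^r sum_{n>=0} a_n x^n with a_0 = 1.
Substitute y = x^r sum a_n x^n and match x^{r+n}. The recurrence is
  D(n) a_n - 1 a_{n-1} - 1 a_{n-2} = 0,  where D(n) = (r+n)(r+n-1) + (17/6)(r+n) + (-35/6).
  a_n = [1 a_{n-1} + 1 a_{n-2}] / D(n).
Since the indicial polynomial factors as (r - r_1)(r - r_2), D(n) = (r_1 + n - r_1)(r_1 + n - r_2) = n(n + 31/6).
Evaluating step by step (a_0 = 1):
  n = 1: D(1) = 1(1 + 31/6) = 37/6; numerator = 1(1) = 1; a_1 = (1)/(37/6) = 6/37
  n = 2: D(2) = 2(2 + 31/6) = 43/3; numerator = 1(6/37) + 1(1) = 43/37; a_2 = (43/37)/(43/3) = 3/37
  n = 3: D(3) = 3(3 + 31/6) = 49/2; numerator = 1(3/37) + 1(6/37) = 9/37; a_3 = (9/37)/(49/2) = 18/1813
  n = 4: D(4) = 4(4 + 31/6) = 110/3; numerator = 1(18/1813) + 1(3/37) = 165/1813; a_4 = (165/1813)/(110/3) = 9/3626

r = 5/3; a_0 = 1; a_1 = 6/37; a_2 = 3/37; a_3 = 18/1813; a_4 = 9/3626


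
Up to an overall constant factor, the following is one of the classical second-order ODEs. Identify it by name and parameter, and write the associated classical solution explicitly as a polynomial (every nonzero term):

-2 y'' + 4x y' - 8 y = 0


All three coefficients share the factor -2; dividing through by -2 gives  y'' - 2x y' + 4 y = 0.
This matches the Hermite equation y'' - 2x y' + 2n y = 0 with 2n = 4, so n = 2; the polynomial solution is H_2(x).
With y = sum_k a_k x^k, matching x^k gives (k+2)(k+1) a_{k+2} = 2(k - n) a_k = 2(k - 2) a_k. The right side vanishes at k = 2, so the series with the parity of 2 terminates at degree 2.
Standard normalization: leading coefficient of H_n is 2^n, so a_2 = 2^2 = 4. Work downward with a_k = (k+1)(k+2) a_{k+2} / (2(k - n)):
  a_0 = (1)(2)(4) / (2(0 - 2)) = 8/(-4) = -2
Hence H_2(x) = 4 x^2 - 2.

H_2(x); series = 4 x^2 - 2


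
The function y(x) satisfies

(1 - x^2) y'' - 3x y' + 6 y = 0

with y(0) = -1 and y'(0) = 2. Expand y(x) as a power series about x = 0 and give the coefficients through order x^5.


Ansatz: y(x) = sum_{n>=0} a_n x^n, so y'(x) = sum_{n>=1} n a_n x^(n-1) and y''(x) = sum_{n>=2} n(n-1) a_n x^(n-2).
Substitute into P(x) y'' + Q(x) y' + R(x) y = 0 with P(x) = 1 - x^2, Q(x) = -3x, R(x) = 6, and match powers of x.
Initial conditions: a_0 = -1, a_1 = 2.
Setting the coefficient of each power of x to zero and solving order by order (substituting the coefficients already found):
  x^0: 2 a_2 + 6 a_0 = 0  ->  2 a_2 = -6 a_0 = 6  ->  a_2 = 3
  x^1: 6 a_3 + 3 a_1 = 0  ->  6 a_3 = -3 a_1 = -6  ->  a_3 = -1
  x^2: 12 a_4 - 2 a_2 = 0  ->  12 a_4 = 2 a_2 = 6  ->  a_4 = 1/2
  x^3: 20 a_5 - 9 a_3 = 0  ->  20 a_5 = 9 a_3 = -9  ->  a_5 = -9/20
Truncated series: y(x) = -1 + 2 x + 3 x^2 - x^3 + (1/2) x^4 - (9/20) x^5 + O(x^6).

a_0 = -1; a_1 = 2; a_2 = 3; a_3 = -1; a_4 = 1/2; a_5 = -9/20


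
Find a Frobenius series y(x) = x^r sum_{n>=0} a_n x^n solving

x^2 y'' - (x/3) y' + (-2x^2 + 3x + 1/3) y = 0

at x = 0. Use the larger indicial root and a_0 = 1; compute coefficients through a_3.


Write in Frobenius form y'' + (p(x)/x) y' + (q(x)/x^2) y = 0:
  p(x) = -1/3,  q(x) = -2x^2 + 3x + 1/3.
Indicial equation: r(r-1) + (-1/3) r + (1/3) = 0 -> roots r_1 = 1, r_2 = 1/3.
Take r = r_1 = 1. Let y(x) = x^r sum_{n>=0} a_n x^n with a_0 = 1.
Substitute y = x^r sum a_n x^n and match x^{r+n}. The recurrence is
  D(n) a_n + 3 a_{n-1} - 2 a_{n-2} = 0,  where D(n) = (r+n)(r+n-1) + (-1/3)(r+n) + (1/3).
  a_n = [-3 a_{n-1} + 2 a_{n-2}] / D(n).
Since the indicial polynomial factors as (r - r_1)(r - r_2), D(n) = (r_1 + n - r_1)(r_1 + n - r_2) = n(n + 2/3).
Evaluating step by step (a_0 = 1):
  n = 1: D(1) = 1(1 + 2/3) = 5/3; numerator = -3(1) = -3; a_1 = (-3)/(5/3) = -9/5
  n = 2: D(2) = 2(2 + 2/3) = 16/3; numerator = -3(-9/5) + 2(1) = 37/5; a_2 = (37/5)/(16/3) = 111/80
  n = 3: D(3) = 3(3 + 2/3) = 11; numerator = -3(111/80) + 2(-9/5) = -621/80; a_3 = (-621/80)/(11) = -621/880

r = 1; a_0 = 1; a_1 = -9/5; a_2 = 111/80; a_3 = -621/880


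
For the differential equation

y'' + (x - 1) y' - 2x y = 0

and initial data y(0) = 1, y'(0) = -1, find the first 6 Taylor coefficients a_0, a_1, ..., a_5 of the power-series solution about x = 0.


Ansatz: y(x) = sum_{n>=0} a_n x^n, so y'(x) = sum_{n>=1} n a_n x^(n-1) and y''(x) = sum_{n>=2} n(n-1) a_n x^(n-2).
Substitute into P(x) y'' + Q(x) y' + R(x) y = 0 with P(x) = 1, Q(x) = x - 1, R(x) = -2x, and match powers of x.
Initial conditions: a_0 = 1, a_1 = -1.
Setting the coefficient of each power of x to zero and solving order by order (substituting the coefficients already found):
  x^0: 2 a_2 - a_1 = 0  ->  2 a_2 = a_1 = -1  ->  a_2 = -1/2
  x^1: 6 a_3 - 2 a_2 + a_1 - 2 a_0 = 0  ->  6 a_3 = 2 a_2 - a_1 + 2 a_0 = 2  ->  a_3 = 1/3
  x^2: 12 a_4 - 3 a_3 + 2 a_2 - 2 a_1 = 0  ->  12 a_4 = 3 a_3 - 2 a_2 + 2 a_1 = 0  ->  a_4 = 0
  x^3: 20 a_5 - 4 a_4 + 3 a_3 - 2 a_2 = 0  ->  20 a_5 = 4 a_4 - 3 a_3 + 2 a_2 = -2  ->  a_5 = -1/10
Truncated series: y(x) = 1 - x - (1/2) x^2 + (1/3) x^3 - (1/10) x^5 + O(x^6).

a_0 = 1; a_1 = -1; a_2 = -1/2; a_3 = 1/3; a_4 = 0; a_5 = -1/10


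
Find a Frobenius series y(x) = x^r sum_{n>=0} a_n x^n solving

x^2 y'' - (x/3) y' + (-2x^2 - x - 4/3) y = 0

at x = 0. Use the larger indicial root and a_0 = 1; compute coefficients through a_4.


Write in Frobenius form y'' + (p(x)/x) y' + (q(x)/x^2) y = 0:
  p(x) = -1/3,  q(x) = -2x^2 - x - 4/3.
Indicial equation: r(r-1) + (-1/3) r + (-4/3) = 0 -> roots r_1 = 2, r_2 = -2/3.
Take r = r_1 = 2. Let y(x) = x^r sum_{n>=0} a_n x^n with a_0 = 1.
Substitute y = x^r sum a_n x^n and match x^{r+n}. The recurrence is
  D(n) a_n - 1 a_{n-1} - 2 a_{n-2} = 0,  where D(n) = (r+n)(r+n-1) + (-1/3)(r+n) + (-4/3).
  a_n = [1 a_{n-1} + 2 a_{n-2}] / D(n).
Since the indicial polynomial factors as (r - r_1)(r - r_2), D(n) = (r_1 + n - r_1)(r_1 + n - r_2) = n(n + 8/3).
Evaluating step by step (a_0 = 1):
  n = 1: D(1) = 1(1 + 8/3) = 11/3; numerator = 1(1) = 1; a_1 = (1)/(11/3) = 3/11
  n = 2: D(2) = 2(2 + 8/3) = 28/3; numerator = 1(3/11) + 2(1) = 25/11; a_2 = (25/11)/(28/3) = 75/308
  n = 3: D(3) = 3(3 + 8/3) = 17; numerator = 1(75/308) + 2(3/11) = 243/308; a_3 = (243/308)/(17) = 243/5236
  n = 4: D(4) = 4(4 + 8/3) = 80/3; numerator = 1(243/5236) + 2(75/308) = 399/748; a_4 = (399/748)/(80/3) = 1197/59840

r = 2; a_0 = 1; a_1 = 3/11; a_2 = 75/308; a_3 = 243/5236; a_4 = 1197/59840


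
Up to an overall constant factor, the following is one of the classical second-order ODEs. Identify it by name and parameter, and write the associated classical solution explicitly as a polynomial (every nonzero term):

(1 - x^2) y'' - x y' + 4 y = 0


The equation is already in a standard form:  (1 - x^2) y'' - x y' + 4 y = 0.
This matches the Chebyshev equation (1 - x^2) y'' - x y' + n^2 y = 0 (note the -x y' term, not -2x y') with n^2 = 4, so n = 2; the polynomial solution is T_2(x).
With y = sum_k a_k x^k, matching x^k gives (k+2)(k+1) a_{k+2} = (k^2 - n^2) a_k = (k - 2)(k + 2) a_k. The right side vanishes at k = 2, so the series with the parity of 2 terminates at degree 2.
Standard normalization: leading coefficient of T_n is 2^(n-1), so a_2 = 2^1 = 2. Work downward with a_k = (k+1)(k+2) a_{k+2} / ((k - 2)(k + 2)):
  a_0 = (1)(2)(2) / ((0 - 2)(0 + 2)) = 4/(-4) = -1
Hence T_2(x) = 2 x^2 - 1.

T_2(x); series = 2 x^2 - 1


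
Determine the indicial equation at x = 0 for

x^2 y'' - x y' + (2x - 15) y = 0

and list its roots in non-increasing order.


Divide by x^2 to reach normal form y'' + P_1(x) y' + P_2(x) y = 0 with P_1(x) = -1/x and P_2(x) = 2/x - 15/x^2.
x = 0 is a singular point because the y'-coefficient -1/x has a pole at x = 0 and the y-coefficient 2/x - 15/x^2 has a pole at x = 0.
It is a regular singular point because x P_1(x) = p(x) = -1 and x^2 P_2(x) = q(x) = 2x - 15 are polynomials, hence analytic at x = 0.
p(0) = -1,  q(0) = -15.
Indicial equation: r(r-1) + p(0) r + q(0) = 0, i.e. r^2 + (p(0) - 1) r + q(0) = 0, i.e. r^2 - 2 r - 15 = 0.
Discriminant: (-2)^2 - 4(-15) = 64, so r = (2 ± 8)/2.
Solving: r_1 = 5, r_2 = -3.

indicial: r^2 - 2 r - 15 = 0; roots r_1 = 5, r_2 = -3


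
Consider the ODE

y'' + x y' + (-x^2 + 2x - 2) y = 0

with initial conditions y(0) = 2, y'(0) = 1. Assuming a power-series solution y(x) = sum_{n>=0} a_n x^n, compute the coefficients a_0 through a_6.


Ansatz: y(x) = sum_{n>=0} a_n x^n, so y'(x) = sum_{n>=1} n a_n x^(n-1) and y''(x) = sum_{n>=2} n(n-1) a_n x^(n-2).
Substitute into P(x) y'' + Q(x) y' + R(x) y = 0 with P(x) = 1, Q(x) = x, R(x) = -x^2 + 2x - 2, and match powers of x.
Initial conditions: a_0 = 2, a_1 = 1.
Setting the coefficient of each power of x to zero and solving order by order (substituting the coefficients already found):
  x^0: 2 a_2 - 2 a_0 = 0  ->  2 a_2 = 2 a_0 = 4  ->  a_2 = 2
  x^1: 6 a_3 - a_1 + 2 a_0 = 0  ->  6 a_3 = a_1 - 2 a_0 = -3  ->  a_3 = -1/2
  x^2: 12 a_4 + 2 a_1 - a_0 = 0  ->  12 a_4 = -2 a_1 + a_0 = 0  ->  a_4 = 0
  x^3: 20 a_5 + a_3 + 2 a_2 - a_1 = 0  ->  20 a_5 = -a_3 - 2 a_2 + a_1 = -5/2  ->  a_5 = -1/8
  x^4: 30 a_6 + 2 a_4 + 2 a_3 - a_2 = 0  ->  30 a_6 = -2 a_4 - 2 a_3 + a_2 = 3  ->  a_6 = 1/10
Truncated series: y(x) = 2 + x + 2 x^2 - (1/2) x^3 - (1/8) x^5 + (1/10) x^6 + O(x^7).

a_0 = 2; a_1 = 1; a_2 = 2; a_3 = -1/2; a_4 = 0; a_5 = -1/8; a_6 = 1/10


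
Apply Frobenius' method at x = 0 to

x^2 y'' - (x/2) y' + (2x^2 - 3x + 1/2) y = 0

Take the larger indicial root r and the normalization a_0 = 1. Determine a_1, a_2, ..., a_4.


Write in Frobenius form y'' + (p(x)/x) y' + (q(x)/x^2) y = 0:
  p(x) = -1/2,  q(x) = 2x^2 - 3x + 1/2.
Indicial equation: r(r-1) + (-1/2) r + (1/2) = 0 -> roots r_1 = 1, r_2 = 1/2.
Take r = r_1 = 1. Let y(x) = x^r sum_{n>=0} a_n x^n with a_0 = 1.
Substitute y = x^r sum a_n x^n and match x^{r+n}. The recurrence is
  D(n) a_n - 3 a_{n-1} + 2 a_{n-2} = 0,  where D(n) = (r+n)(r+n-1) + (-1/2)(r+n) + (1/2).
  a_n = [3 a_{n-1} - 2 a_{n-2}] / D(n).
Since the indicial polynomial factors as (r - r_1)(r - r_2), D(n) = (r_1 + n - r_1)(r_1 + n - r_2) = n(n + 1/2).
Evaluating step by step (a_0 = 1):
  n = 1: D(1) = 1(1 + 1/2) = 3/2; numerator = 3(1) = 3; a_1 = (3)/(3/2) = 2
  n = 2: D(2) = 2(2 + 1/2) = 5; numerator = 3(2) - 2(1) = 4; a_2 = (4)/(5) = 4/5
  n = 3: D(3) = 3(3 + 1/2) = 21/2; numerator = 3(4/5) - 2(2) = -8/5; a_3 = (-8/5)/(21/2) = -16/105
  n = 4: D(4) = 4(4 + 1/2) = 18; numerator = 3(-16/105) - 2(4/5) = -72/35; a_4 = (-72/35)/(18) = -4/35

r = 1; a_0 = 1; a_1 = 2; a_2 = 4/5; a_3 = -16/105; a_4 = -4/35


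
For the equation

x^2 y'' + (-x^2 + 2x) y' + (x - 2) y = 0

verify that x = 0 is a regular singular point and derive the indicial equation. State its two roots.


Divide by x^2 to reach normal form y'' + P_1(x) y' + P_2(x) y = 0 with P_1(x) = -1 + 2/x and P_2(x) = 1/x - 2/x^2.
x = 0 is a singular point because the y'-coefficient -1 + 2/x has a pole at x = 0 and the y-coefficient 1/x - 2/x^2 has a pole at x = 0.
It is a regular singular point because x P_1(x) = p(x) = 2 - x and x^2 P_2(x) = q(x) = x - 2 are polynomials, hence analytic at x = 0.
p(0) = 2,  q(0) = -2.
Indicial equation: r(r-1) + p(0) r + q(0) = 0, i.e. r^2 + (p(0) - 1) r + q(0) = 0, i.e. r^2 + 1 r - 2 = 0.
Discriminant: (1)^2 - 4(-2) = 9, so r = (-1 ± 3)/2.
Solving: r_1 = 1, r_2 = -2.

indicial: r^2 + 1 r - 2 = 0; roots r_1 = 1, r_2 = -2


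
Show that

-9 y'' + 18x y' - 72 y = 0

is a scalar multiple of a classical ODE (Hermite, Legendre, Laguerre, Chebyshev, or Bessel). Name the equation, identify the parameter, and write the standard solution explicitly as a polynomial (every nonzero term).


All three coefficients share the factor -9; dividing through by -9 gives  y'' - 2x y' + 8 y = 0.
This matches the Hermite equation y'' - 2x y' + 2n y = 0 with 2n = 8, so n = 4; the polynomial solution is H_4(x).
With y = sum_k a_k x^k, matching x^k gives (k+2)(k+1) a_{k+2} = 2(k - n) a_k = 2(k - 4) a_k. The right side vanishes at k = 4, so the series with the parity of 4 terminates at degree 4.
Standard normalization: leading coefficient of H_n is 2^n, so a_4 = 2^4 = 16. Work downward with a_k = (k+1)(k+2) a_{k+2} / (2(k - n)):
  a_2 = (3)(4)(16) / (2(2 - 4)) = 192/(-4) = -48
  a_0 = (1)(2)(-48) / (2(0 - 4)) = -96/(-8) = 12
Hence H_4(x) = 16 x^4 - 48 x^2 + 12.

H_4(x); series = 16 x^4 - 48 x^2 + 12


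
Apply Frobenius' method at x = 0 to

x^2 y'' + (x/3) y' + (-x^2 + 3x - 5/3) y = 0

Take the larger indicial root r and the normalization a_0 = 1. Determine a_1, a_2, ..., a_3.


Write in Frobenius form y'' + (p(x)/x) y' + (q(x)/x^2) y = 0:
  p(x) = 1/3,  q(x) = -x^2 + 3x - 5/3.
Indicial equation: r(r-1) + (1/3) r + (-5/3) = 0 -> roots r_1 = 5/3, r_2 = -1.
Take r = r_1 = 5/3. Let y(x) = x^r sum_{n>=0} a_n x^n with a_0 = 1.
Substitute y = x^r sum a_n x^n and match x^{r+n}. The recurrence is
  D(n) a_n + 3 a_{n-1} - 1 a_{n-2} = 0,  where D(n) = (r+n)(r+n-1) + (1/3)(r+n) + (-5/3).
  a_n = [-3 a_{n-1} + 1 a_{n-2}] / D(n).
Since the indicial polynomial factors as (r - r_1)(r - r_2), D(n) = (r_1 + n - r_1)(r_1 + n - r_2) = n(n + 8/3).
Evaluating step by step (a_0 = 1):
  n = 1: D(1) = 1(1 + 8/3) = 11/3; numerator = -3(1) = -3; a_1 = (-3)/(11/3) = -9/11
  n = 2: D(2) = 2(2 + 8/3) = 28/3; numerator = -3(-9/11) + 1(1) = 38/11; a_2 = (38/11)/(28/3) = 57/154
  n = 3: D(3) = 3(3 + 8/3) = 17; numerator = -3(57/154) + 1(-9/11) = -27/14; a_3 = (-27/14)/(17) = -27/238

r = 5/3; a_0 = 1; a_1 = -9/11; a_2 = 57/154; a_3 = -27/238


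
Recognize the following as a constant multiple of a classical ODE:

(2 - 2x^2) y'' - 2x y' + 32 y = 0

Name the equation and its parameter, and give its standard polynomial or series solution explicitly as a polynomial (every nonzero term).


All three coefficients share the factor 2; dividing through by 2 gives  (1 - x^2) y'' - x y' + 16 y = 0.
This matches the Chebyshev equation (1 - x^2) y'' - x y' + n^2 y = 0 (note the -x y' term, not -2x y') with n^2 = 16, so n = 4; the polynomial solution is T_4(x).
With y = sum_k a_k x^k, matching x^k gives (k+2)(k+1) a_{k+2} = (k^2 - n^2) a_k = (k - 4)(k + 4) a_k. The right side vanishes at k = 4, so the series with the parity of 4 terminates at degree 4.
Standard normalization: leading coefficient of T_n is 2^(n-1), so a_4 = 2^3 = 8. Work downward with a_k = (k+1)(k+2) a_{k+2} / ((k - 4)(k + 4)):
  a_2 = (3)(4)(8) / ((2 - 4)(2 + 4)) = 96/(-12) = -8
  a_0 = (1)(2)(-8) / ((0 - 4)(0 + 4)) = -16/(-16) = 1
Hence T_4(x) = 8 x^4 - 8 x^2 + 1.

T_4(x); series = 8 x^4 - 8 x^2 + 1


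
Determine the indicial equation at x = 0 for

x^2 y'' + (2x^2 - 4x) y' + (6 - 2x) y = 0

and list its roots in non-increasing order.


Divide by x^2 to reach normal form y'' + P_1(x) y' + P_2(x) y = 0 with P_1(x) = 2 - 4/x and P_2(x) = -2/x + 6/x^2.
x = 0 is a singular point because the y'-coefficient 2 - 4/x has a pole at x = 0 and the y-coefficient -2/x + 6/x^2 has a pole at x = 0.
It is a regular singular point because x P_1(x) = p(x) = 2x - 4 and x^2 P_2(x) = q(x) = 6 - 2x are polynomials, hence analytic at x = 0.
p(0) = -4,  q(0) = 6.
Indicial equation: r(r-1) + p(0) r + q(0) = 0, i.e. r^2 + (p(0) - 1) r + q(0) = 0, i.e. r^2 - 5 r + 6 = 0.
Discriminant: (-5)^2 - 4(6) = 1, so r = (5 ± 1)/2.
Solving: r_1 = 3, r_2 = 2.

indicial: r^2 - 5 r + 6 = 0; roots r_1 = 3, r_2 = 2


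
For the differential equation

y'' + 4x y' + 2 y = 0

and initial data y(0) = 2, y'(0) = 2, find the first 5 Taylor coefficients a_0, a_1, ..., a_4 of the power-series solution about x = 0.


Ansatz: y(x) = sum_{n>=0} a_n x^n, so y'(x) = sum_{n>=1} n a_n x^(n-1) and y''(x) = sum_{n>=2} n(n-1) a_n x^(n-2).
Substitute into P(x) y'' + Q(x) y' + R(x) y = 0 with P(x) = 1, Q(x) = 4x, R(x) = 2, and match powers of x.
Initial conditions: a_0 = 2, a_1 = 2.
Setting the coefficient of each power of x to zero and solving order by order (substituting the coefficients already found):
  x^0: 2 a_2 + 2 a_0 = 0  ->  2 a_2 = -2 a_0 = -4  ->  a_2 = -2
  x^1: 6 a_3 + 6 a_1 = 0  ->  6 a_3 = -6 a_1 = -12  ->  a_3 = -2
  x^2: 12 a_4 + 10 a_2 = 0  ->  12 a_4 = -10 a_2 = 20  ->  a_4 = 5/3
Truncated series: y(x) = 2 + 2 x - 2 x^2 - 2 x^3 + (5/3) x^4 + O(x^5).

a_0 = 2; a_1 = 2; a_2 = -2; a_3 = -2; a_4 = 5/3


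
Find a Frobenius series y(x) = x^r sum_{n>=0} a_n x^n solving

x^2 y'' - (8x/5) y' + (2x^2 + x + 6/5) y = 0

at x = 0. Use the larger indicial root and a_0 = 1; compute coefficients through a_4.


Write in Frobenius form y'' + (p(x)/x) y' + (q(x)/x^2) y = 0:
  p(x) = -8/5,  q(x) = 2x^2 + x + 6/5.
Indicial equation: r(r-1) + (-8/5) r + (6/5) = 0 -> roots r_1 = 2, r_2 = 3/5.
Take r = r_1 = 2. Let y(x) = x^r sum_{n>=0} a_n x^n with a_0 = 1.
Substitute y = x^r sum a_n x^n and match x^{r+n}. The recurrence is
  D(n) a_n + 1 a_{n-1} + 2 a_{n-2} = 0,  where D(n) = (r+n)(r+n-1) + (-8/5)(r+n) + (6/5).
  a_n = [-1 a_{n-1} - 2 a_{n-2}] / D(n).
Since the indicial polynomial factors as (r - r_1)(r - r_2), D(n) = (r_1 + n - r_1)(r_1 + n - r_2) = n(n + 7/5).
Evaluating step by step (a_0 = 1):
  n = 1: D(1) = 1(1 + 7/5) = 12/5; numerator = -1(1) = -1; a_1 = (-1)/(12/5) = -5/12
  n = 2: D(2) = 2(2 + 7/5) = 34/5; numerator = -1(-5/12) - 2(1) = -19/12; a_2 = (-19/12)/(34/5) = -95/408
  n = 3: D(3) = 3(3 + 7/5) = 66/5; numerator = -1(-95/408) - 2(-5/12) = 145/136; a_3 = (145/136)/(66/5) = 725/8976
  n = 4: D(4) = 4(4 + 7/5) = 108/5; numerator = -1(725/8976) - 2(-95/408) = 3455/8976; a_4 = (3455/8976)/(108/5) = 17275/969408

r = 2; a_0 = 1; a_1 = -5/12; a_2 = -95/408; a_3 = 725/8976; a_4 = 17275/969408


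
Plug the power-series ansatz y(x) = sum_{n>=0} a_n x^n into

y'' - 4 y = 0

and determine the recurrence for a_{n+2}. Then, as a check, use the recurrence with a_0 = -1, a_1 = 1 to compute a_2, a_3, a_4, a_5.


Substitute y = sum_n a_n x^n into y'' + (const) y = 0.
y''(x) = sum_{n>=0} (n+2)(n+1) a_{n+2} x^n.
The ODE becomes sum_n [(n+2)(n+1) a_{n+2} - 4 a_n] x^n = 0.
Setting each coefficient to zero gives the recurrence:
  (n+2)(n+1) a_{n+2} - 4 a_n = 0,
  a_{n+2} = 4 / ((n+1)(n+2)) a_n.

Check with a_0 = -1, a_1 = 1 (apply the recurrence for n = 0, 1, 2, 3): a_0 = -1, a_1 = 1, a_2 = -2, a_3 = 2/3, a_4 = -2/3, a_5 = 2/15.

a_{n+2} = 4/((n+1)(n+2)) * a_n; check: a_0 = -1, a_1 = 1, a_2 = -2, a_3 = 2/3, a_4 = -2/3, a_5 = 2/15


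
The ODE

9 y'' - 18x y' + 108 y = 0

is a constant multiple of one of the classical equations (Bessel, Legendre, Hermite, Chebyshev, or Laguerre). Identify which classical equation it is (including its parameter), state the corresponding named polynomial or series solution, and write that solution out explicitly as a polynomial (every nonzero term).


All three coefficients share the factor 9; dividing through by 9 gives  y'' - 2x y' + 12 y = 0.
This matches the Hermite equation y'' - 2x y' + 2n y = 0 with 2n = 12, so n = 6; the polynomial solution is H_6(x).
With y = sum_k a_k x^k, matching x^k gives (k+2)(k+1) a_{k+2} = 2(k - n) a_k = 2(k - 6) a_k. The right side vanishes at k = 6, so the series with the parity of 6 terminates at degree 6.
Standard normalization: leading coefficient of H_n is 2^n, so a_6 = 2^6 = 64. Work downward with a_k = (k+1)(k+2) a_{k+2} / (2(k - n)):
  a_4 = (5)(6)(64) / (2(4 - 6)) = 1920/(-4) = -480
  a_2 = (3)(4)(-480) / (2(2 - 6)) = -5760/(-8) = 720
  a_0 = (1)(2)(720) / (2(0 - 6)) = 1440/(-12) = -120
Hence H_6(x) = 64 x^6 - 480 x^4 + 720 x^2 - 120.

H_6(x); series = 64 x^6 - 480 x^4 + 720 x^2 - 120


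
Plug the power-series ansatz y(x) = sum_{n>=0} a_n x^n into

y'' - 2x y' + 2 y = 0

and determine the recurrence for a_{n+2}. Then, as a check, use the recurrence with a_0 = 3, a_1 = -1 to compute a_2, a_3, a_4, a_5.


Substitute y = sum_n a_n x^n.
y''(x) has coefficient (n+2)(n+1) a_{n+2} at x^n;
-2 x y'(x) has coefficient -2 n a_n at x^n (shift);
2 y(x) has coefficient 2 a_n at x^n.
Matching x^n: (n+2)(n+1) a_{n+2} + (-2n + 2) a_n = 0.
Thus a_{n+2} = (2n - 2) / ((n+1)(n+2)) * a_n.

Check with a_0 = 3, a_1 = -1 (apply the recurrence for n = 0, 1, 2, 3): a_0 = 3, a_1 = -1, a_2 = -3, a_3 = 0, a_4 = -1/2, a_5 = 0.

a_(n+2) = (2n - 2) / ((n+1)(n+2)) * a_n; check: a_0 = 3, a_1 = -1, a_2 = -3, a_3 = 0, a_4 = -1/2, a_5 = 0


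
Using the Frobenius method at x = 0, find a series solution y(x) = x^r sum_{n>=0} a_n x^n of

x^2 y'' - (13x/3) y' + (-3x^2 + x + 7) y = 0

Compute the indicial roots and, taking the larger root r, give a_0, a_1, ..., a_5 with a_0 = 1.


Write in Frobenius form y'' + (p(x)/x) y' + (q(x)/x^2) y = 0:
  p(x) = -13/3,  q(x) = -3x^2 + x + 7.
Indicial equation: r(r-1) + (-13/3) r + (7) = 0 -> roots r_1 = 3, r_2 = 7/3.
Take r = r_1 = 3. Let y(x) = x^r sum_{n>=0} a_n x^n with a_0 = 1.
Substitute y = x^r sum a_n x^n and match x^{r+n}. The recurrence is
  D(n) a_n + 1 a_{n-1} - 3 a_{n-2} = 0,  where D(n) = (r+n)(r+n-1) + (-13/3)(r+n) + (7).
  a_n = [-1 a_{n-1} + 3 a_{n-2}] / D(n).
Since the indicial polynomial factors as (r - r_1)(r - r_2), D(n) = (r_1 + n - r_1)(r_1 + n - r_2) = n(n + 2/3).
Evaluating step by step (a_0 = 1):
  n = 1: D(1) = 1(1 + 2/3) = 5/3; numerator = -1(1) = -1; a_1 = (-1)/(5/3) = -3/5
  n = 2: D(2) = 2(2 + 2/3) = 16/3; numerator = -1(-3/5) + 3(1) = 18/5; a_2 = (18/5)/(16/3) = 27/40
  n = 3: D(3) = 3(3 + 2/3) = 11; numerator = -1(27/40) + 3(-3/5) = -99/40; a_3 = (-99/40)/(11) = -9/40
  n = 4: D(4) = 4(4 + 2/3) = 56/3; numerator = -1(-9/40) + 3(27/40) = 9/4; a_4 = (9/4)/(56/3) = 27/224
  n = 5: D(5) = 5(5 + 2/3) = 85/3; numerator = -1(27/224) + 3(-9/40) = -891/1120; a_5 = (-891/1120)/(85/3) = -2673/95200

r = 3; a_0 = 1; a_1 = -3/5; a_2 = 27/40; a_3 = -9/40; a_4 = 27/224; a_5 = -2673/95200


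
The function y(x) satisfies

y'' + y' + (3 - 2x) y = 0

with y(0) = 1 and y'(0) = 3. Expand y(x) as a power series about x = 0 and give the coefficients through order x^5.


Ansatz: y(x) = sum_{n>=0} a_n x^n, so y'(x) = sum_{n>=1} n a_n x^(n-1) and y''(x) = sum_{n>=2} n(n-1) a_n x^(n-2).
Substitute into P(x) y'' + Q(x) y' + R(x) y = 0 with P(x) = 1, Q(x) = 1, R(x) = 3 - 2x, and match powers of x.
Initial conditions: a_0 = 1, a_1 = 3.
Setting the coefficient of each power of x to zero and solving order by order (substituting the coefficients already found):
  x^0: 2 a_2 + a_1 + 3 a_0 = 0  ->  2 a_2 = -a_1 - 3 a_0 = -6  ->  a_2 = -3
  x^1: 6 a_3 + 2 a_2 + 3 a_1 - 2 a_0 = 0  ->  6 a_3 = -2 a_2 - 3 a_1 + 2 a_0 = -1  ->  a_3 = -1/6
  x^2: 12 a_4 + 3 a_3 + 3 a_2 - 2 a_1 = 0  ->  12 a_4 = -3 a_3 - 3 a_2 + 2 a_1 = 31/2  ->  a_4 = 31/24
  x^3: 20 a_5 + 4 a_4 + 3 a_3 - 2 a_2 = 0  ->  20 a_5 = -4 a_4 - 3 a_3 + 2 a_2 = -32/3  ->  a_5 = -8/15
Truncated series: y(x) = 1 + 3 x - 3 x^2 - (1/6) x^3 + (31/24) x^4 - (8/15) x^5 + O(x^6).

a_0 = 1; a_1 = 3; a_2 = -3; a_3 = -1/6; a_4 = 31/24; a_5 = -8/15


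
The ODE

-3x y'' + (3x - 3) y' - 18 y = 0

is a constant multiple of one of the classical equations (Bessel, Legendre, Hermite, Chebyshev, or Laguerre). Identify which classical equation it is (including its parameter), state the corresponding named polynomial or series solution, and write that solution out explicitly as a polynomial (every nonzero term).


All three coefficients share the factor -3; dividing through by -3 gives  x y'' + (1 - x) y' + 6 y = 0.
This matches the Laguerre equation x y'' + (1 - x) y' + n y = 0 with n = 6; the polynomial solution is L_6(x).
With y = sum_k a_k x^k, matching x^k gives (k+1)k a_{k+1} + (k+1) a_{k+1} - k a_k + n a_k = 0, i.e. (k+1)^2 a_{k+1} = (k - n) a_k = (k - 6) a_k. The right side vanishes at k = 6, so the series terminates at degree 6.
Standard normalization L_n(0) = 1 gives a_0 = 1. Work upward with a_{k+1} = (k - 6) a_k / (k+1)^2:
  a_1 = (0 - 6)(1) / 1^2 = -6/1 = -6
  a_2 = (1 - 6)(-6) / 2^2 = 30/4 = 15/2
  a_3 = (2 - 6)(15/2) / 3^2 = -30/9 = -10/3
  a_4 = (3 - 6)(-10/3) / 4^2 = 10/16 = 5/8
  a_5 = (4 - 6)(5/8) / 5^2 = (-5/4)/25 = -1/20
  a_6 = (5 - 6)(-1/20) / 6^2 = (1/20)/36 = 1/720
Hence L_6(x) = x^6/720 - x^5/20 + 5 x^4/8 - 10 x^3/3 + 15 x^2/2 - 6 x + 1.

L_6(x); series = x^6/720 - x^5/20 + 5 x^4/8 - 10 x^3/3 + 15 x^2/2 - 6 x + 1


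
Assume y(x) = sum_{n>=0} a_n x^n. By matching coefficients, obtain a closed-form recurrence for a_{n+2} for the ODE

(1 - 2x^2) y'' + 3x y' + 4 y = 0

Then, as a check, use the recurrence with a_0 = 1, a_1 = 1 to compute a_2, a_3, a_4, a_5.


Substitute y = sum_n a_n x^n.
(1 - 2 x^2) y'' contributes (n+2)(n+1) a_{n+2} - 2 n(n-1) a_n at x^n.
3 x y'(x) contributes 3 n a_n at x^n.
4 y(x) contributes 4 a_n at x^n.
Matching x^n: (n+2)(n+1) a_{n+2} + (-2 n(n-1) + 3 n + 4) a_n = 0.
Thus a_{n+2} = (2 n(n-1) - 3 n - 4) / ((n+1)(n+2)) * a_n.

Check with a_0 = 1, a_1 = 1 (apply the recurrence for n = 0, 1, 2, 3): a_0 = 1, a_1 = 1, a_2 = -2, a_3 = -7/6, a_4 = 1, a_5 = 7/120.

a_(n+2) = (2 n(n-1) - 3 n - 4) / ((n+1)(n+2)) * a_n; check: a_0 = 1, a_1 = 1, a_2 = -2, a_3 = -7/6, a_4 = 1, a_5 = 7/120


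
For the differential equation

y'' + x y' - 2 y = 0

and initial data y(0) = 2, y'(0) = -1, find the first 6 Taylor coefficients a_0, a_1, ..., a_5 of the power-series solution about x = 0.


Ansatz: y(x) = sum_{n>=0} a_n x^n, so y'(x) = sum_{n>=1} n a_n x^(n-1) and y''(x) = sum_{n>=2} n(n-1) a_n x^(n-2).
Substitute into P(x) y'' + Q(x) y' + R(x) y = 0 with P(x) = 1, Q(x) = x, R(x) = -2, and match powers of x.
Initial conditions: a_0 = 2, a_1 = -1.
Setting the coefficient of each power of x to zero and solving order by order (substituting the coefficients already found):
  x^0: 2 a_2 - 2 a_0 = 0  ->  2 a_2 = 2 a_0 = 4  ->  a_2 = 2
  x^1: 6 a_3 - a_1 = 0  ->  6 a_3 = a_1 = -1  ->  a_3 = -1/6
  x^2: 12 a_4 = 0  ->  a_4 = 0
  x^3: 20 a_5 + a_3 = 0  ->  20 a_5 = -a_3 = 1/6  ->  a_5 = 1/120
Truncated series: y(x) = 2 - x + 2 x^2 - (1/6) x^3 + (1/120) x^5 + O(x^6).

a_0 = 2; a_1 = -1; a_2 = 2; a_3 = -1/6; a_4 = 0; a_5 = 1/120


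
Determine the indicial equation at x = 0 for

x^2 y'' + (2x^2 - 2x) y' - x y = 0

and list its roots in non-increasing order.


Divide by x^2 to reach normal form y'' + P_1(x) y' + P_2(x) y = 0 with P_1(x) = 2 - 2/x and P_2(x) = -1/x.
x = 0 is a singular point because the y'-coefficient 2 - 2/x has a pole at x = 0 and the y-coefficient -1/x has a pole at x = 0.
It is a regular singular point because x P_1(x) = p(x) = 2x - 2 and x^2 P_2(x) = q(x) = -x are polynomials, hence analytic at x = 0.
p(0) = -2,  q(0) = 0.
Indicial equation: r(r-1) + p(0) r + q(0) = 0, i.e. r^2 + (p(0) - 1) r + q(0) = 0, i.e. r^2 - 3 r = 0.
Discriminant: (-3)^2 - 4(0) = 9, so r = (3 ± 3)/2.
Solving: r_1 = 3, r_2 = 0.

indicial: r^2 - 3 r = 0; roots r_1 = 3, r_2 = 0


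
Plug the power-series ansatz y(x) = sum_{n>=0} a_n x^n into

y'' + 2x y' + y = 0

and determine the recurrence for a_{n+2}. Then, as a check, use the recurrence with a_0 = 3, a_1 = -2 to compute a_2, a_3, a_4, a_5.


Substitute y = sum_n a_n x^n.
y''(x) has coefficient (n+2)(n+1) a_{n+2} at x^n;
2 x y'(x) has coefficient 2 n a_n at x^n (shift);
y(x) has coefficient 1 a_n at x^n.
Matching x^n: (n+2)(n+1) a_{n+2} + (2n + 1) a_n = 0.
Thus a_{n+2} = (-2n - 1) / ((n+1)(n+2)) * a_n.

Check with a_0 = 3, a_1 = -2 (apply the recurrence for n = 0, 1, 2, 3): a_0 = 3, a_1 = -2, a_2 = -3/2, a_3 = 1, a_4 = 5/8, a_5 = -7/20.

a_(n+2) = (-2n - 1) / ((n+1)(n+2)) * a_n; check: a_0 = 3, a_1 = -2, a_2 = -3/2, a_3 = 1, a_4 = 5/8, a_5 = -7/20


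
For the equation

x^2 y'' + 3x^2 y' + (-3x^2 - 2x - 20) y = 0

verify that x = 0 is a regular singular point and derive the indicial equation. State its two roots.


Divide by x^2 to reach normal form y'' + P_1(x) y' + P_2(x) y = 0 with P_1(x) = 3 and P_2(x) = -3 - 2/x - 20/x^2.
x = 0 is a singular point because the y-coefficient -3 - 2/x - 20/x^2 has a pole at x = 0.
It is a regular singular point because x P_1(x) = p(x) = 3x and x^2 P_2(x) = q(x) = -3x^2 - 2x - 20 are polynomials, hence analytic at x = 0.
p(0) = 0,  q(0) = -20.
Indicial equation: r(r-1) + p(0) r + q(0) = 0, i.e. r^2 + (p(0) - 1) r + q(0) = 0, i.e. r^2 - 1 r - 20 = 0.
Discriminant: (-1)^2 - 4(-20) = 81, so r = (1 ± 9)/2.
Solving: r_1 = 5, r_2 = -4.

indicial: r^2 - 1 r - 20 = 0; roots r_1 = 5, r_2 = -4


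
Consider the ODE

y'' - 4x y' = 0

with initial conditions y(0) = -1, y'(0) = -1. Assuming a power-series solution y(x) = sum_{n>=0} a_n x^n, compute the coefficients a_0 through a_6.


Ansatz: y(x) = sum_{n>=0} a_n x^n, so y'(x) = sum_{n>=1} n a_n x^(n-1) and y''(x) = sum_{n>=2} n(n-1) a_n x^(n-2).
Substitute into P(x) y'' + Q(x) y' + R(x) y = 0 with P(x) = 1, Q(x) = -4x, R(x) = 0, and match powers of x.
Initial conditions: a_0 = -1, a_1 = -1.
Setting the coefficient of each power of x to zero and solving order by order (substituting the coefficients already found):
  x^0: 2 a_2 = 0  ->  a_2 = 0
  x^1: 6 a_3 - 4 a_1 = 0  ->  6 a_3 = 4 a_1 = -4  ->  a_3 = -2/3
  x^2: 12 a_4 - 8 a_2 = 0  ->  12 a_4 = 8 a_2 = 0  ->  a_4 = 0
  x^3: 20 a_5 - 12 a_3 = 0  ->  20 a_5 = 12 a_3 = -8  ->  a_5 = -2/5
  x^4: 30 a_6 - 16 a_4 = 0  ->  30 a_6 = 16 a_4 = 0  ->  a_6 = 0
Truncated series: y(x) = -1 - x - (2/3) x^3 - (2/5) x^5 + O(x^7).

a_0 = -1; a_1 = -1; a_2 = 0; a_3 = -2/3; a_4 = 0; a_5 = -2/5; a_6 = 0


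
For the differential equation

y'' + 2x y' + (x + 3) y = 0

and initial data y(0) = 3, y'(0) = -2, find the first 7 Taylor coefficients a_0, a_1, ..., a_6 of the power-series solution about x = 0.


Ansatz: y(x) = sum_{n>=0} a_n x^n, so y'(x) = sum_{n>=1} n a_n x^(n-1) and y''(x) = sum_{n>=2} n(n-1) a_n x^(n-2).
Substitute into P(x) y'' + Q(x) y' + R(x) y = 0 with P(x) = 1, Q(x) = 2x, R(x) = x + 3, and match powers of x.
Initial conditions: a_0 = 3, a_1 = -2.
Setting the coefficient of each power of x to zero and solving order by order (substituting the coefficients already found):
  x^0: 2 a_2 + 3 a_0 = 0  ->  2 a_2 = -3 a_0 = -9  ->  a_2 = -9/2
  x^1: 6 a_3 + 5 a_1 + a_0 = 0  ->  6 a_3 = -5 a_1 - a_0 = 7  ->  a_3 = 7/6
  x^2: 12 a_4 + 7 a_2 + a_1 = 0  ->  12 a_4 = -7 a_2 - a_1 = 67/2  ->  a_4 = 67/24
  x^3: 20 a_5 + 9 a_3 + a_2 = 0  ->  20 a_5 = -9 a_3 - a_2 = -6  ->  a_5 = -3/10
  x^4: 30 a_6 + 11 a_4 + a_3 = 0  ->  30 a_6 = -11 a_4 - a_3 = -255/8  ->  a_6 = -17/16
Truncated series: y(x) = 3 - 2 x - (9/2) x^2 + (7/6) x^3 + (67/24) x^4 - (3/10) x^5 - (17/16) x^6 + O(x^7).

a_0 = 3; a_1 = -2; a_2 = -9/2; a_3 = 7/6; a_4 = 67/24; a_5 = -3/10; a_6 = -17/16


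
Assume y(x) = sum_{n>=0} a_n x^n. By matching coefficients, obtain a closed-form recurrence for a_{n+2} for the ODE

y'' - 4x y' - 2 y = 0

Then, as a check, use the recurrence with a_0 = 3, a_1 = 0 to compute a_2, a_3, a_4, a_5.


Substitute y = sum_n a_n x^n.
y''(x) has coefficient (n+2)(n+1) a_{n+2} at x^n;
-4 x y'(x) has coefficient -4 n a_n at x^n (shift);
-2 y(x) has coefficient -2 a_n at x^n.
Matching x^n: (n+2)(n+1) a_{n+2} + (-4n - 2) a_n = 0.
Thus a_{n+2} = (4n + 2) / ((n+1)(n+2)) * a_n.

Check with a_0 = 3, a_1 = 0 (apply the recurrence for n = 0, 1, 2, 3): a_0 = 3, a_1 = 0, a_2 = 3, a_3 = 0, a_4 = 5/2, a_5 = 0.

a_(n+2) = (4n + 2) / ((n+1)(n+2)) * a_n; check: a_0 = 3, a_1 = 0, a_2 = 3, a_3 = 0, a_4 = 5/2, a_5 = 0


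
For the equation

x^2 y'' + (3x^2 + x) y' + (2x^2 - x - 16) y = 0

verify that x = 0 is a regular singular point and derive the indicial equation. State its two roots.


Divide by x^2 to reach normal form y'' + P_1(x) y' + P_2(x) y = 0 with P_1(x) = 3 + 1/x and P_2(x) = 2 - 1/x - 16/x^2.
x = 0 is a singular point because the y'-coefficient 3 + 1/x has a pole at x = 0 and the y-coefficient 2 - 1/x - 16/x^2 has a pole at x = 0.
It is a regular singular point because x P_1(x) = p(x) = 3x + 1 and x^2 P_2(x) = q(x) = 2x^2 - x - 16 are polynomials, hence analytic at x = 0.
p(0) = 1,  q(0) = -16.
Indicial equation: r(r-1) + p(0) r + q(0) = 0, i.e. r^2 + (p(0) - 1) r + q(0) = 0, i.e. r^2 - 16 = 0.
Discriminant: (0)^2 - 4(-16) = 64, so r = (0 ± 8)/2.
Solving: r_1 = 4, r_2 = -4.

indicial: r^2 - 16 = 0; roots r_1 = 4, r_2 = -4


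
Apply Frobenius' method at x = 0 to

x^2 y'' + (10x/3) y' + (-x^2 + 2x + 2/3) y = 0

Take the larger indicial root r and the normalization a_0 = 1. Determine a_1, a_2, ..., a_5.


Write in Frobenius form y'' + (p(x)/x) y' + (q(x)/x^2) y = 0:
  p(x) = 10/3,  q(x) = -x^2 + 2x + 2/3.
Indicial equation: r(r-1) + (10/3) r + (2/3) = 0 -> roots r_1 = -1/3, r_2 = -2.
Take r = r_1 = -1/3. Let y(x) = x^r sum_{n>=0} a_n x^n with a_0 = 1.
Substitute y = x^r sum a_n x^n and match x^{r+n}. The recurrence is
  D(n) a_n + 2 a_{n-1} - 1 a_{n-2} = 0,  where D(n) = (r+n)(r+n-1) + (10/3)(r+n) + (2/3).
  a_n = [-2 a_{n-1} + 1 a_{n-2}] / D(n).
Since the indicial polynomial factors as (r - r_1)(r - r_2), D(n) = (r_1 + n - r_1)(r_1 + n - r_2) = n(n + 5/3).
Evaluating step by step (a_0 = 1):
  n = 1: D(1) = 1(1 + 5/3) = 8/3; numerator = -2(1) = -2; a_1 = (-2)/(8/3) = -3/4
  n = 2: D(2) = 2(2 + 5/3) = 22/3; numerator = -2(-3/4) + 1(1) = 5/2; a_2 = (5/2)/(22/3) = 15/44
  n = 3: D(3) = 3(3 + 5/3) = 14; numerator = -2(15/44) + 1(-3/4) = -63/44; a_3 = (-63/44)/(14) = -9/88
  n = 4: D(4) = 4(4 + 5/3) = 68/3; numerator = -2(-9/88) + 1(15/44) = 6/11; a_4 = (6/11)/(68/3) = 9/374
  n = 5: D(5) = 5(5 + 5/3) = 100/3; numerator = -2(9/374) + 1(-9/88) = -225/1496; a_5 = (-225/1496)/(100/3) = -27/5984

r = -1/3; a_0 = 1; a_1 = -3/4; a_2 = 15/44; a_3 = -9/88; a_4 = 9/374; a_5 = -27/5984


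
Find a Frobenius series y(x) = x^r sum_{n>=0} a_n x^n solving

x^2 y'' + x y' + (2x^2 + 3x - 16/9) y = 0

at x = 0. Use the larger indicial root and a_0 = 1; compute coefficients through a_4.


Write in Frobenius form y'' + (p(x)/x) y' + (q(x)/x^2) y = 0:
  p(x) = 1,  q(x) = 2x^2 + 3x - 16/9.
Indicial equation: r(r-1) + (1) r + (-16/9) = 0 -> roots r_1 = 4/3, r_2 = -4/3.
Take r = r_1 = 4/3. Let y(x) = x^r sum_{n>=0} a_n x^n with a_0 = 1.
Substitute y = x^r sum a_n x^n and match x^{r+n}. The recurrence is
  D(n) a_n + 3 a_{n-1} + 2 a_{n-2} = 0,  where D(n) = (r+n)(r+n-1) + (1)(r+n) + (-16/9).
  a_n = [-3 a_{n-1} - 2 a_{n-2}] / D(n).
Since the indicial polynomial factors as (r - r_1)(r - r_2), D(n) = (r_1 + n - r_1)(r_1 + n - r_2) = n(n + 8/3).
Evaluating step by step (a_0 = 1):
  n = 1: D(1) = 1(1 + 8/3) = 11/3; numerator = -3(1) = -3; a_1 = (-3)/(11/3) = -9/11
  n = 2: D(2) = 2(2 + 8/3) = 28/3; numerator = -3(-9/11) - 2(1) = 5/11; a_2 = (5/11)/(28/3) = 15/308
  n = 3: D(3) = 3(3 + 8/3) = 17; numerator = -3(15/308) - 2(-9/11) = 459/308; a_3 = (459/308)/(17) = 27/308
  n = 4: D(4) = 4(4 + 8/3) = 80/3; numerator = -3(27/308) - 2(15/308) = -111/308; a_4 = (-111/308)/(80/3) = -333/24640

r = 4/3; a_0 = 1; a_1 = -9/11; a_2 = 15/308; a_3 = 27/308; a_4 = -333/24640


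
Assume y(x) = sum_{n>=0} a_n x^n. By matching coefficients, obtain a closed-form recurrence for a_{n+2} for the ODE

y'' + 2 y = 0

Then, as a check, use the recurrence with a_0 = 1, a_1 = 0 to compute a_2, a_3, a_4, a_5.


Substitute y = sum_n a_n x^n into y'' + (const) y = 0.
y''(x) = sum_{n>=0} (n+2)(n+1) a_{n+2} x^n.
The ODE becomes sum_n [(n+2)(n+1) a_{n+2} + 2 a_n] x^n = 0.
Setting each coefficient to zero gives the recurrence:
  (n+2)(n+1) a_{n+2} + 2 a_n = 0,
  a_{n+2} = -2 / ((n+1)(n+2)) a_n.

Check with a_0 = 1, a_1 = 0 (apply the recurrence for n = 0, 1, 2, 3): a_0 = 1, a_1 = 0, a_2 = -1, a_3 = 0, a_4 = 1/6, a_5 = 0.

a_{n+2} = -2/((n+1)(n+2)) * a_n; check: a_0 = 1, a_1 = 0, a_2 = -1, a_3 = 0, a_4 = 1/6, a_5 = 0
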